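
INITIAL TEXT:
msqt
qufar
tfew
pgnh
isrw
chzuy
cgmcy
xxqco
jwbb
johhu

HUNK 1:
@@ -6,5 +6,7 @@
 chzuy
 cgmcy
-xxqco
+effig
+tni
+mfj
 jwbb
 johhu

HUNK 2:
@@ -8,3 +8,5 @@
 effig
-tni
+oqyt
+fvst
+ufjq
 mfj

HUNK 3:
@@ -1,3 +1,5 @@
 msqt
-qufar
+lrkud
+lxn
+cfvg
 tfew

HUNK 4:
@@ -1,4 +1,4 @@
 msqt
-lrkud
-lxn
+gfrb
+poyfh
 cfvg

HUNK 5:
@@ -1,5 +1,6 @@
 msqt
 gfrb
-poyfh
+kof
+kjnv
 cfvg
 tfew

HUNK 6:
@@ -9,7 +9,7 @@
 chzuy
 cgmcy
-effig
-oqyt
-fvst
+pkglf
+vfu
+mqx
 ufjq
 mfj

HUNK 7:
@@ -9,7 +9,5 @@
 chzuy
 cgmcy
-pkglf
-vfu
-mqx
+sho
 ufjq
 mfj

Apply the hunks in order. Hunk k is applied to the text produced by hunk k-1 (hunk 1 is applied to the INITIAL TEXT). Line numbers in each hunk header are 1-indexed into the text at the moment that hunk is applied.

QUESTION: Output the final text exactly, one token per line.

Answer: msqt
gfrb
kof
kjnv
cfvg
tfew
pgnh
isrw
chzuy
cgmcy
sho
ufjq
mfj
jwbb
johhu

Derivation:
Hunk 1: at line 6 remove [xxqco] add [effig,tni,mfj] -> 12 lines: msqt qufar tfew pgnh isrw chzuy cgmcy effig tni mfj jwbb johhu
Hunk 2: at line 8 remove [tni] add [oqyt,fvst,ufjq] -> 14 lines: msqt qufar tfew pgnh isrw chzuy cgmcy effig oqyt fvst ufjq mfj jwbb johhu
Hunk 3: at line 1 remove [qufar] add [lrkud,lxn,cfvg] -> 16 lines: msqt lrkud lxn cfvg tfew pgnh isrw chzuy cgmcy effig oqyt fvst ufjq mfj jwbb johhu
Hunk 4: at line 1 remove [lrkud,lxn] add [gfrb,poyfh] -> 16 lines: msqt gfrb poyfh cfvg tfew pgnh isrw chzuy cgmcy effig oqyt fvst ufjq mfj jwbb johhu
Hunk 5: at line 1 remove [poyfh] add [kof,kjnv] -> 17 lines: msqt gfrb kof kjnv cfvg tfew pgnh isrw chzuy cgmcy effig oqyt fvst ufjq mfj jwbb johhu
Hunk 6: at line 9 remove [effig,oqyt,fvst] add [pkglf,vfu,mqx] -> 17 lines: msqt gfrb kof kjnv cfvg tfew pgnh isrw chzuy cgmcy pkglf vfu mqx ufjq mfj jwbb johhu
Hunk 7: at line 9 remove [pkglf,vfu,mqx] add [sho] -> 15 lines: msqt gfrb kof kjnv cfvg tfew pgnh isrw chzuy cgmcy sho ufjq mfj jwbb johhu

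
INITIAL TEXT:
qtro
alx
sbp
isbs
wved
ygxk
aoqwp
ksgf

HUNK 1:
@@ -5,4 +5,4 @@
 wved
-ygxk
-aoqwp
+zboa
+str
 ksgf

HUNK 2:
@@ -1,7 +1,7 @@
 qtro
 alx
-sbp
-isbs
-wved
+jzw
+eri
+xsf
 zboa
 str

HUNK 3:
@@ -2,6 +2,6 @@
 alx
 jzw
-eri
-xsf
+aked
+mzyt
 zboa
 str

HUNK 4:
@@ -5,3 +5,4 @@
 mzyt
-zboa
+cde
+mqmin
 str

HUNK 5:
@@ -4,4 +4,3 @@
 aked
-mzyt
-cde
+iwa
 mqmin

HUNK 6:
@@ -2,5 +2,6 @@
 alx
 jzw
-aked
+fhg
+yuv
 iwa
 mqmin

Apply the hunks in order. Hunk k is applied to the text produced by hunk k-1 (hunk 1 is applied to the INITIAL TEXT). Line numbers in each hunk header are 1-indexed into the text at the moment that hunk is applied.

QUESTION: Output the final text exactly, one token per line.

Answer: qtro
alx
jzw
fhg
yuv
iwa
mqmin
str
ksgf

Derivation:
Hunk 1: at line 5 remove [ygxk,aoqwp] add [zboa,str] -> 8 lines: qtro alx sbp isbs wved zboa str ksgf
Hunk 2: at line 1 remove [sbp,isbs,wved] add [jzw,eri,xsf] -> 8 lines: qtro alx jzw eri xsf zboa str ksgf
Hunk 3: at line 2 remove [eri,xsf] add [aked,mzyt] -> 8 lines: qtro alx jzw aked mzyt zboa str ksgf
Hunk 4: at line 5 remove [zboa] add [cde,mqmin] -> 9 lines: qtro alx jzw aked mzyt cde mqmin str ksgf
Hunk 5: at line 4 remove [mzyt,cde] add [iwa] -> 8 lines: qtro alx jzw aked iwa mqmin str ksgf
Hunk 6: at line 2 remove [aked] add [fhg,yuv] -> 9 lines: qtro alx jzw fhg yuv iwa mqmin str ksgf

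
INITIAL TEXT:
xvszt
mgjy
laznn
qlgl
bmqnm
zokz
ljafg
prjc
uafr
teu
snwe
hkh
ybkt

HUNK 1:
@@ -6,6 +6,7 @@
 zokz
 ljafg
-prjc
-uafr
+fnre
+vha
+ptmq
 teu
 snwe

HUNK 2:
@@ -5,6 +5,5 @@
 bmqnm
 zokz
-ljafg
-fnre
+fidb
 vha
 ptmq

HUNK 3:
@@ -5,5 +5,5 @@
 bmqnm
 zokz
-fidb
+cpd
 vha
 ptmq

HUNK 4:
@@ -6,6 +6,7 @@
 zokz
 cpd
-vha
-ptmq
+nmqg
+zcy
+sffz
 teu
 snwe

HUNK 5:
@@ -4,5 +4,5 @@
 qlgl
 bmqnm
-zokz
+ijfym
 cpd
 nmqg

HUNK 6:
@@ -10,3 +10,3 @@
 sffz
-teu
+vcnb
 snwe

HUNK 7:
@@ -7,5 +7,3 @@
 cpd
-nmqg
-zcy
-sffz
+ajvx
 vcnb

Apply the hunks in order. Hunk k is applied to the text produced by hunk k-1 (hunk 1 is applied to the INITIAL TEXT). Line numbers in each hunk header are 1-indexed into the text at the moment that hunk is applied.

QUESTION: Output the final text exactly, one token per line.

Hunk 1: at line 6 remove [prjc,uafr] add [fnre,vha,ptmq] -> 14 lines: xvszt mgjy laznn qlgl bmqnm zokz ljafg fnre vha ptmq teu snwe hkh ybkt
Hunk 2: at line 5 remove [ljafg,fnre] add [fidb] -> 13 lines: xvszt mgjy laznn qlgl bmqnm zokz fidb vha ptmq teu snwe hkh ybkt
Hunk 3: at line 5 remove [fidb] add [cpd] -> 13 lines: xvszt mgjy laznn qlgl bmqnm zokz cpd vha ptmq teu snwe hkh ybkt
Hunk 4: at line 6 remove [vha,ptmq] add [nmqg,zcy,sffz] -> 14 lines: xvszt mgjy laznn qlgl bmqnm zokz cpd nmqg zcy sffz teu snwe hkh ybkt
Hunk 5: at line 4 remove [zokz] add [ijfym] -> 14 lines: xvszt mgjy laznn qlgl bmqnm ijfym cpd nmqg zcy sffz teu snwe hkh ybkt
Hunk 6: at line 10 remove [teu] add [vcnb] -> 14 lines: xvszt mgjy laznn qlgl bmqnm ijfym cpd nmqg zcy sffz vcnb snwe hkh ybkt
Hunk 7: at line 7 remove [nmqg,zcy,sffz] add [ajvx] -> 12 lines: xvszt mgjy laznn qlgl bmqnm ijfym cpd ajvx vcnb snwe hkh ybkt

Answer: xvszt
mgjy
laznn
qlgl
bmqnm
ijfym
cpd
ajvx
vcnb
snwe
hkh
ybkt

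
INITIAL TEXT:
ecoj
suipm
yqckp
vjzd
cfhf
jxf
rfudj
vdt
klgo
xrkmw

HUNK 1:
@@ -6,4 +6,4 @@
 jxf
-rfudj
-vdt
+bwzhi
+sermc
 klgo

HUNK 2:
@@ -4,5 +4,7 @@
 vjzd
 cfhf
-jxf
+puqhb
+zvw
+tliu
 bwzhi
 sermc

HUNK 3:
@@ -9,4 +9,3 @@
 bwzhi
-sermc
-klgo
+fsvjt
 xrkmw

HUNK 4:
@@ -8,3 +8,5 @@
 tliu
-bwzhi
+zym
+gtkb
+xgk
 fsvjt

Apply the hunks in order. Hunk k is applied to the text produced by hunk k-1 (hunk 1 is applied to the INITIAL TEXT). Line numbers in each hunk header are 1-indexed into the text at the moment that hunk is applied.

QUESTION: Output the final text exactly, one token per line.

Answer: ecoj
suipm
yqckp
vjzd
cfhf
puqhb
zvw
tliu
zym
gtkb
xgk
fsvjt
xrkmw

Derivation:
Hunk 1: at line 6 remove [rfudj,vdt] add [bwzhi,sermc] -> 10 lines: ecoj suipm yqckp vjzd cfhf jxf bwzhi sermc klgo xrkmw
Hunk 2: at line 4 remove [jxf] add [puqhb,zvw,tliu] -> 12 lines: ecoj suipm yqckp vjzd cfhf puqhb zvw tliu bwzhi sermc klgo xrkmw
Hunk 3: at line 9 remove [sermc,klgo] add [fsvjt] -> 11 lines: ecoj suipm yqckp vjzd cfhf puqhb zvw tliu bwzhi fsvjt xrkmw
Hunk 4: at line 8 remove [bwzhi] add [zym,gtkb,xgk] -> 13 lines: ecoj suipm yqckp vjzd cfhf puqhb zvw tliu zym gtkb xgk fsvjt xrkmw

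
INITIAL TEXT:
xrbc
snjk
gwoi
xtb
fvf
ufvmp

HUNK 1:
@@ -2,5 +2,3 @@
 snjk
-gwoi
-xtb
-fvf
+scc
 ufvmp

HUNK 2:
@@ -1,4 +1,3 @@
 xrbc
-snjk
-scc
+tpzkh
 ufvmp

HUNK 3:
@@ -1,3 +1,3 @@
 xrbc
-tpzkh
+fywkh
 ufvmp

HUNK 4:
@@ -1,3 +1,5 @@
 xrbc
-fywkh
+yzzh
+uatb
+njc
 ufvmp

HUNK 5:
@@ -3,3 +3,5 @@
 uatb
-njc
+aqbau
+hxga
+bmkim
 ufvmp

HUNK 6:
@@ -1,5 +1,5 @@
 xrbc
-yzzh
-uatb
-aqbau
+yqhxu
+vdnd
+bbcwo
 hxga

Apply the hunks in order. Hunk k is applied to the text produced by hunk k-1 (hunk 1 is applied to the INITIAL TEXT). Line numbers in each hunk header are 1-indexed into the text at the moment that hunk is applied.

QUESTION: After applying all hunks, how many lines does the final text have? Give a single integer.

Answer: 7

Derivation:
Hunk 1: at line 2 remove [gwoi,xtb,fvf] add [scc] -> 4 lines: xrbc snjk scc ufvmp
Hunk 2: at line 1 remove [snjk,scc] add [tpzkh] -> 3 lines: xrbc tpzkh ufvmp
Hunk 3: at line 1 remove [tpzkh] add [fywkh] -> 3 lines: xrbc fywkh ufvmp
Hunk 4: at line 1 remove [fywkh] add [yzzh,uatb,njc] -> 5 lines: xrbc yzzh uatb njc ufvmp
Hunk 5: at line 3 remove [njc] add [aqbau,hxga,bmkim] -> 7 lines: xrbc yzzh uatb aqbau hxga bmkim ufvmp
Hunk 6: at line 1 remove [yzzh,uatb,aqbau] add [yqhxu,vdnd,bbcwo] -> 7 lines: xrbc yqhxu vdnd bbcwo hxga bmkim ufvmp
Final line count: 7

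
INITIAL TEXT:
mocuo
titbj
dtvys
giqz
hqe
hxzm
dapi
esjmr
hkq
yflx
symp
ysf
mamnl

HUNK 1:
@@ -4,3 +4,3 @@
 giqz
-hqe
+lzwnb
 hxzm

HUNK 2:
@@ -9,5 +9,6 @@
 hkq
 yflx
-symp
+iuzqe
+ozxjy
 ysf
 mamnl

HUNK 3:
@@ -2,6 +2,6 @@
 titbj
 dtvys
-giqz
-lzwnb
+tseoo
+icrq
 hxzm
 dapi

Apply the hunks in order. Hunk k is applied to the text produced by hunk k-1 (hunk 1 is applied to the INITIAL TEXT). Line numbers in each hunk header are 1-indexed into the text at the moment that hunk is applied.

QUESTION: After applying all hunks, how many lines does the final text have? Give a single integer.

Answer: 14

Derivation:
Hunk 1: at line 4 remove [hqe] add [lzwnb] -> 13 lines: mocuo titbj dtvys giqz lzwnb hxzm dapi esjmr hkq yflx symp ysf mamnl
Hunk 2: at line 9 remove [symp] add [iuzqe,ozxjy] -> 14 lines: mocuo titbj dtvys giqz lzwnb hxzm dapi esjmr hkq yflx iuzqe ozxjy ysf mamnl
Hunk 3: at line 2 remove [giqz,lzwnb] add [tseoo,icrq] -> 14 lines: mocuo titbj dtvys tseoo icrq hxzm dapi esjmr hkq yflx iuzqe ozxjy ysf mamnl
Final line count: 14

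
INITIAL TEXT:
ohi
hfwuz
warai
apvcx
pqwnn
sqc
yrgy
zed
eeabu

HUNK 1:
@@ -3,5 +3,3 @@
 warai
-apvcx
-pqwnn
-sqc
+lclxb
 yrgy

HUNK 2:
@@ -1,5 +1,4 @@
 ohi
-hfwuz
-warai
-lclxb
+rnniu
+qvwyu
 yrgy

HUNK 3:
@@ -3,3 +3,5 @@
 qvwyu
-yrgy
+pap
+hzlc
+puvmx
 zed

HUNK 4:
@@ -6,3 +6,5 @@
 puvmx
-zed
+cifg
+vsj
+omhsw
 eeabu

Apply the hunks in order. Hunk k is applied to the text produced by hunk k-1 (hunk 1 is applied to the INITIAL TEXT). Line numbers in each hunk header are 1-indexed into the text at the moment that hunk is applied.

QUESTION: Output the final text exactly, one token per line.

Answer: ohi
rnniu
qvwyu
pap
hzlc
puvmx
cifg
vsj
omhsw
eeabu

Derivation:
Hunk 1: at line 3 remove [apvcx,pqwnn,sqc] add [lclxb] -> 7 lines: ohi hfwuz warai lclxb yrgy zed eeabu
Hunk 2: at line 1 remove [hfwuz,warai,lclxb] add [rnniu,qvwyu] -> 6 lines: ohi rnniu qvwyu yrgy zed eeabu
Hunk 3: at line 3 remove [yrgy] add [pap,hzlc,puvmx] -> 8 lines: ohi rnniu qvwyu pap hzlc puvmx zed eeabu
Hunk 4: at line 6 remove [zed] add [cifg,vsj,omhsw] -> 10 lines: ohi rnniu qvwyu pap hzlc puvmx cifg vsj omhsw eeabu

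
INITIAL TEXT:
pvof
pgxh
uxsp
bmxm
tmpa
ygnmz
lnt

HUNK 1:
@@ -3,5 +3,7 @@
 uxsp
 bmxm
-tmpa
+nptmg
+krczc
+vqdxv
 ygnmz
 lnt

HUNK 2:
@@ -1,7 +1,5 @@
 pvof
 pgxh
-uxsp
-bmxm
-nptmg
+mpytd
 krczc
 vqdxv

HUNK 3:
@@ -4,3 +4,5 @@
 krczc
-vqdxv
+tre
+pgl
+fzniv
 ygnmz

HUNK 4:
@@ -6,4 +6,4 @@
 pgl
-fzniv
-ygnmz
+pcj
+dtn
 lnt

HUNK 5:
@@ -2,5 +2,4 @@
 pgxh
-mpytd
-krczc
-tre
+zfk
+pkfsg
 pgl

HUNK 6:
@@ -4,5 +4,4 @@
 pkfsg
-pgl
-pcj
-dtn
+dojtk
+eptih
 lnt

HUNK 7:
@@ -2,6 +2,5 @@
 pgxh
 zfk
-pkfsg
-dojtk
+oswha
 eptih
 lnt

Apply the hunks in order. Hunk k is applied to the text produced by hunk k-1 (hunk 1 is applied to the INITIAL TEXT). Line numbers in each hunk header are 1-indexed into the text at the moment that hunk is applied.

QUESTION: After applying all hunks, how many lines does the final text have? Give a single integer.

Hunk 1: at line 3 remove [tmpa] add [nptmg,krczc,vqdxv] -> 9 lines: pvof pgxh uxsp bmxm nptmg krczc vqdxv ygnmz lnt
Hunk 2: at line 1 remove [uxsp,bmxm,nptmg] add [mpytd] -> 7 lines: pvof pgxh mpytd krczc vqdxv ygnmz lnt
Hunk 3: at line 4 remove [vqdxv] add [tre,pgl,fzniv] -> 9 lines: pvof pgxh mpytd krczc tre pgl fzniv ygnmz lnt
Hunk 4: at line 6 remove [fzniv,ygnmz] add [pcj,dtn] -> 9 lines: pvof pgxh mpytd krczc tre pgl pcj dtn lnt
Hunk 5: at line 2 remove [mpytd,krczc,tre] add [zfk,pkfsg] -> 8 lines: pvof pgxh zfk pkfsg pgl pcj dtn lnt
Hunk 6: at line 4 remove [pgl,pcj,dtn] add [dojtk,eptih] -> 7 lines: pvof pgxh zfk pkfsg dojtk eptih lnt
Hunk 7: at line 2 remove [pkfsg,dojtk] add [oswha] -> 6 lines: pvof pgxh zfk oswha eptih lnt
Final line count: 6

Answer: 6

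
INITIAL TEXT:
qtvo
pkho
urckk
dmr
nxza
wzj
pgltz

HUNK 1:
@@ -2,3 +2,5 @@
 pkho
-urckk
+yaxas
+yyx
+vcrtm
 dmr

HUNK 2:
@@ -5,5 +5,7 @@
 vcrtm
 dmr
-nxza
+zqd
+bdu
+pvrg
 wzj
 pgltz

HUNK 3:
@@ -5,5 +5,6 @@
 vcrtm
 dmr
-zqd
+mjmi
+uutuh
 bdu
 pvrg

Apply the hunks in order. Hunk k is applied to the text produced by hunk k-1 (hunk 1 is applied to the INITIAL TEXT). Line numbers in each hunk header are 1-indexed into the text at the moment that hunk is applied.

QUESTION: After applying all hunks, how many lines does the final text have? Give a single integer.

Answer: 12

Derivation:
Hunk 1: at line 2 remove [urckk] add [yaxas,yyx,vcrtm] -> 9 lines: qtvo pkho yaxas yyx vcrtm dmr nxza wzj pgltz
Hunk 2: at line 5 remove [nxza] add [zqd,bdu,pvrg] -> 11 lines: qtvo pkho yaxas yyx vcrtm dmr zqd bdu pvrg wzj pgltz
Hunk 3: at line 5 remove [zqd] add [mjmi,uutuh] -> 12 lines: qtvo pkho yaxas yyx vcrtm dmr mjmi uutuh bdu pvrg wzj pgltz
Final line count: 12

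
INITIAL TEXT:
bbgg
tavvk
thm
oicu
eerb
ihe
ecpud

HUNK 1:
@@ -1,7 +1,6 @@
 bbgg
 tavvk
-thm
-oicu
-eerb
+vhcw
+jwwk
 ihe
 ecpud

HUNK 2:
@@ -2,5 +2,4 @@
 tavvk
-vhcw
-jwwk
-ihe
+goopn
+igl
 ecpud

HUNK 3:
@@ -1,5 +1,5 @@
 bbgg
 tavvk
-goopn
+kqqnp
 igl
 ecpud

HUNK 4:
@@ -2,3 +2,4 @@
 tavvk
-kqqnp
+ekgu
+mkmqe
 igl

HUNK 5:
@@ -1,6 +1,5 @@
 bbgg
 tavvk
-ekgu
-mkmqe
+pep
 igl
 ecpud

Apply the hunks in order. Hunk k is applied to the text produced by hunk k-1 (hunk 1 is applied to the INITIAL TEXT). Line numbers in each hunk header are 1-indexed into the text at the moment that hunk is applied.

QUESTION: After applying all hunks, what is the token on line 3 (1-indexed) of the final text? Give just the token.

Hunk 1: at line 1 remove [thm,oicu,eerb] add [vhcw,jwwk] -> 6 lines: bbgg tavvk vhcw jwwk ihe ecpud
Hunk 2: at line 2 remove [vhcw,jwwk,ihe] add [goopn,igl] -> 5 lines: bbgg tavvk goopn igl ecpud
Hunk 3: at line 1 remove [goopn] add [kqqnp] -> 5 lines: bbgg tavvk kqqnp igl ecpud
Hunk 4: at line 2 remove [kqqnp] add [ekgu,mkmqe] -> 6 lines: bbgg tavvk ekgu mkmqe igl ecpud
Hunk 5: at line 1 remove [ekgu,mkmqe] add [pep] -> 5 lines: bbgg tavvk pep igl ecpud
Final line 3: pep

Answer: pep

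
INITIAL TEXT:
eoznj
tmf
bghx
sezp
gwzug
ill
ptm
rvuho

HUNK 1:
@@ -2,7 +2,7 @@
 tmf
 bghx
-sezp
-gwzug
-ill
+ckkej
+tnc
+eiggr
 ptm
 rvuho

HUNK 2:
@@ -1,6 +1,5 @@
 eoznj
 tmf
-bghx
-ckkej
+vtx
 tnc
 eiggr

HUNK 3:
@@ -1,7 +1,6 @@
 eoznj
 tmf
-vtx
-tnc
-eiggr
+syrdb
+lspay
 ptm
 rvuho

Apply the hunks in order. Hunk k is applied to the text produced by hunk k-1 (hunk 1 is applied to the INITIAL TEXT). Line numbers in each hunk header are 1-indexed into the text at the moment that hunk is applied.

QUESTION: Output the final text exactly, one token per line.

Hunk 1: at line 2 remove [sezp,gwzug,ill] add [ckkej,tnc,eiggr] -> 8 lines: eoznj tmf bghx ckkej tnc eiggr ptm rvuho
Hunk 2: at line 1 remove [bghx,ckkej] add [vtx] -> 7 lines: eoznj tmf vtx tnc eiggr ptm rvuho
Hunk 3: at line 1 remove [vtx,tnc,eiggr] add [syrdb,lspay] -> 6 lines: eoznj tmf syrdb lspay ptm rvuho

Answer: eoznj
tmf
syrdb
lspay
ptm
rvuho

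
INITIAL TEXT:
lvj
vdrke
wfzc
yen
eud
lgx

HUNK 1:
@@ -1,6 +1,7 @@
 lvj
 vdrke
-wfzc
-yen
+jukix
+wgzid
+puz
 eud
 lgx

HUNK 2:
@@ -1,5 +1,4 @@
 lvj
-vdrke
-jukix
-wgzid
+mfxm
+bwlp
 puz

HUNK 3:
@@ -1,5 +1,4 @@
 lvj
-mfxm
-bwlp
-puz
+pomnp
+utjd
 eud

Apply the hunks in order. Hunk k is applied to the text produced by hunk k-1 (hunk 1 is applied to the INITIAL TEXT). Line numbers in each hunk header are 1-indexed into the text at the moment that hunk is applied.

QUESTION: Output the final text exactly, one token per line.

Answer: lvj
pomnp
utjd
eud
lgx

Derivation:
Hunk 1: at line 1 remove [wfzc,yen] add [jukix,wgzid,puz] -> 7 lines: lvj vdrke jukix wgzid puz eud lgx
Hunk 2: at line 1 remove [vdrke,jukix,wgzid] add [mfxm,bwlp] -> 6 lines: lvj mfxm bwlp puz eud lgx
Hunk 3: at line 1 remove [mfxm,bwlp,puz] add [pomnp,utjd] -> 5 lines: lvj pomnp utjd eud lgx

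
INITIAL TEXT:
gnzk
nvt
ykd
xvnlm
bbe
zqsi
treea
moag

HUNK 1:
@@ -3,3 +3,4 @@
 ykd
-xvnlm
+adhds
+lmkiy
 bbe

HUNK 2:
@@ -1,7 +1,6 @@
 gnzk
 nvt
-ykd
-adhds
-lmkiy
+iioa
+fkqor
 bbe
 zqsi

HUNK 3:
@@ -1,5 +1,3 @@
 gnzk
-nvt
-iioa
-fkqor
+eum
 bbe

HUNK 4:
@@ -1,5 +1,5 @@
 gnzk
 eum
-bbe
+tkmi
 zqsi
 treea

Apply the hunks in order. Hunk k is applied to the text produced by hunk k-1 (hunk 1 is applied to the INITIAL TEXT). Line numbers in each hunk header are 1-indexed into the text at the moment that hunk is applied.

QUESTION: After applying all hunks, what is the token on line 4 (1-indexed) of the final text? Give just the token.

Answer: zqsi

Derivation:
Hunk 1: at line 3 remove [xvnlm] add [adhds,lmkiy] -> 9 lines: gnzk nvt ykd adhds lmkiy bbe zqsi treea moag
Hunk 2: at line 1 remove [ykd,adhds,lmkiy] add [iioa,fkqor] -> 8 lines: gnzk nvt iioa fkqor bbe zqsi treea moag
Hunk 3: at line 1 remove [nvt,iioa,fkqor] add [eum] -> 6 lines: gnzk eum bbe zqsi treea moag
Hunk 4: at line 1 remove [bbe] add [tkmi] -> 6 lines: gnzk eum tkmi zqsi treea moag
Final line 4: zqsi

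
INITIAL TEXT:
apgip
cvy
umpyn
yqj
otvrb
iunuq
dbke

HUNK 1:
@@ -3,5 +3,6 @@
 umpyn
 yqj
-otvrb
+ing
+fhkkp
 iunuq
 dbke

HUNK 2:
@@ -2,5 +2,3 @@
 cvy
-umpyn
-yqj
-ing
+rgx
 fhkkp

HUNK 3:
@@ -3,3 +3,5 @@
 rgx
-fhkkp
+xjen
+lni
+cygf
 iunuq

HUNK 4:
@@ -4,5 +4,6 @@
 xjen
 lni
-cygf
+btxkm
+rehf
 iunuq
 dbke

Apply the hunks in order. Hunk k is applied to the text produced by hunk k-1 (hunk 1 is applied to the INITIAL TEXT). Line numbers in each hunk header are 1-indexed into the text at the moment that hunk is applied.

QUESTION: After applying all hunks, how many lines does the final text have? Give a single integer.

Hunk 1: at line 3 remove [otvrb] add [ing,fhkkp] -> 8 lines: apgip cvy umpyn yqj ing fhkkp iunuq dbke
Hunk 2: at line 2 remove [umpyn,yqj,ing] add [rgx] -> 6 lines: apgip cvy rgx fhkkp iunuq dbke
Hunk 3: at line 3 remove [fhkkp] add [xjen,lni,cygf] -> 8 lines: apgip cvy rgx xjen lni cygf iunuq dbke
Hunk 4: at line 4 remove [cygf] add [btxkm,rehf] -> 9 lines: apgip cvy rgx xjen lni btxkm rehf iunuq dbke
Final line count: 9

Answer: 9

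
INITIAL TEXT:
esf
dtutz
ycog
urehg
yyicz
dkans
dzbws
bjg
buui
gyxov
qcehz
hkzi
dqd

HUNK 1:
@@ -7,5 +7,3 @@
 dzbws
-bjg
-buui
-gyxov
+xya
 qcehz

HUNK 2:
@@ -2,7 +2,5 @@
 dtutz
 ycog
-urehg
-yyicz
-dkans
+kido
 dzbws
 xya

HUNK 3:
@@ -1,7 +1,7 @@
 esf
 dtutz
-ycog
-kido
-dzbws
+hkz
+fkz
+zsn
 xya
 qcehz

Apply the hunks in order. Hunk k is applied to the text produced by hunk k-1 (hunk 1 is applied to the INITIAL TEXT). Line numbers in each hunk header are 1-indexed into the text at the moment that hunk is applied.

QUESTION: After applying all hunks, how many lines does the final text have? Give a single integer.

Hunk 1: at line 7 remove [bjg,buui,gyxov] add [xya] -> 11 lines: esf dtutz ycog urehg yyicz dkans dzbws xya qcehz hkzi dqd
Hunk 2: at line 2 remove [urehg,yyicz,dkans] add [kido] -> 9 lines: esf dtutz ycog kido dzbws xya qcehz hkzi dqd
Hunk 3: at line 1 remove [ycog,kido,dzbws] add [hkz,fkz,zsn] -> 9 lines: esf dtutz hkz fkz zsn xya qcehz hkzi dqd
Final line count: 9

Answer: 9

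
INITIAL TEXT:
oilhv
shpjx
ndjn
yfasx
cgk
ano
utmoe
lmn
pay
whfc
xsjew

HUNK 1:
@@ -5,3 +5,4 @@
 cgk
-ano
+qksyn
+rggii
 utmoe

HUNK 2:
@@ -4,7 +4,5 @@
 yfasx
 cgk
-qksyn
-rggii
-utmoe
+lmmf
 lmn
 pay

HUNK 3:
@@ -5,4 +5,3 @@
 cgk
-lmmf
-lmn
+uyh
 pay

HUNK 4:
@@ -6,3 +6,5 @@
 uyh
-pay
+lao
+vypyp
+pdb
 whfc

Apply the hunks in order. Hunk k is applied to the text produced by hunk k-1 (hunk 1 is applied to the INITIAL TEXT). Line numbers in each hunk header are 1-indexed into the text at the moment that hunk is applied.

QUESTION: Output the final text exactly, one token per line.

Answer: oilhv
shpjx
ndjn
yfasx
cgk
uyh
lao
vypyp
pdb
whfc
xsjew

Derivation:
Hunk 1: at line 5 remove [ano] add [qksyn,rggii] -> 12 lines: oilhv shpjx ndjn yfasx cgk qksyn rggii utmoe lmn pay whfc xsjew
Hunk 2: at line 4 remove [qksyn,rggii,utmoe] add [lmmf] -> 10 lines: oilhv shpjx ndjn yfasx cgk lmmf lmn pay whfc xsjew
Hunk 3: at line 5 remove [lmmf,lmn] add [uyh] -> 9 lines: oilhv shpjx ndjn yfasx cgk uyh pay whfc xsjew
Hunk 4: at line 6 remove [pay] add [lao,vypyp,pdb] -> 11 lines: oilhv shpjx ndjn yfasx cgk uyh lao vypyp pdb whfc xsjew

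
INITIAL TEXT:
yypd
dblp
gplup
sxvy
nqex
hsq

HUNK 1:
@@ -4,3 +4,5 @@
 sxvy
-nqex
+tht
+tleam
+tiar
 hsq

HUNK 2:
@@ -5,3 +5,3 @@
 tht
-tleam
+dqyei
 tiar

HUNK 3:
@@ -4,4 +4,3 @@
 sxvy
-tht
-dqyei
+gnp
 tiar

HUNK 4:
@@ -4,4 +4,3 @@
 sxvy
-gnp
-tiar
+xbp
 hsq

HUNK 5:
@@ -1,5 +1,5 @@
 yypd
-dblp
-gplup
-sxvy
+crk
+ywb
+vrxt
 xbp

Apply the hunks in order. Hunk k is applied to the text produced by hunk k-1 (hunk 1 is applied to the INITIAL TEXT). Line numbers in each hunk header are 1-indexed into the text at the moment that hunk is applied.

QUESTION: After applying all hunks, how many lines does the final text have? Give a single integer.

Hunk 1: at line 4 remove [nqex] add [tht,tleam,tiar] -> 8 lines: yypd dblp gplup sxvy tht tleam tiar hsq
Hunk 2: at line 5 remove [tleam] add [dqyei] -> 8 lines: yypd dblp gplup sxvy tht dqyei tiar hsq
Hunk 3: at line 4 remove [tht,dqyei] add [gnp] -> 7 lines: yypd dblp gplup sxvy gnp tiar hsq
Hunk 4: at line 4 remove [gnp,tiar] add [xbp] -> 6 lines: yypd dblp gplup sxvy xbp hsq
Hunk 5: at line 1 remove [dblp,gplup,sxvy] add [crk,ywb,vrxt] -> 6 lines: yypd crk ywb vrxt xbp hsq
Final line count: 6

Answer: 6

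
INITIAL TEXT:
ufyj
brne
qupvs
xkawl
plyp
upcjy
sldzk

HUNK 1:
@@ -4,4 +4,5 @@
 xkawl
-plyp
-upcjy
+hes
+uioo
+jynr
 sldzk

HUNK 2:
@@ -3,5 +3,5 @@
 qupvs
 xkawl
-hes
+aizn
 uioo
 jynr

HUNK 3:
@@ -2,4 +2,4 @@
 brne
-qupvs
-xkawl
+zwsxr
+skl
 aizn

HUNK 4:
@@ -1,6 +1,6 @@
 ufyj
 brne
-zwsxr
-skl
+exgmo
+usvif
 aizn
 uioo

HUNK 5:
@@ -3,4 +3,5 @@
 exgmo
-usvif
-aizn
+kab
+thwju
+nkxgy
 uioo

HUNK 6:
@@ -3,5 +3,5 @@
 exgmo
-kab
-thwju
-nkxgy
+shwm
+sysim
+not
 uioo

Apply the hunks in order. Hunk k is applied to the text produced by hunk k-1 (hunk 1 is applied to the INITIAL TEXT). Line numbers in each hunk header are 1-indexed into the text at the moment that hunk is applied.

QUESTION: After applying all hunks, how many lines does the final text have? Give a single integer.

Hunk 1: at line 4 remove [plyp,upcjy] add [hes,uioo,jynr] -> 8 lines: ufyj brne qupvs xkawl hes uioo jynr sldzk
Hunk 2: at line 3 remove [hes] add [aizn] -> 8 lines: ufyj brne qupvs xkawl aizn uioo jynr sldzk
Hunk 3: at line 2 remove [qupvs,xkawl] add [zwsxr,skl] -> 8 lines: ufyj brne zwsxr skl aizn uioo jynr sldzk
Hunk 4: at line 1 remove [zwsxr,skl] add [exgmo,usvif] -> 8 lines: ufyj brne exgmo usvif aizn uioo jynr sldzk
Hunk 5: at line 3 remove [usvif,aizn] add [kab,thwju,nkxgy] -> 9 lines: ufyj brne exgmo kab thwju nkxgy uioo jynr sldzk
Hunk 6: at line 3 remove [kab,thwju,nkxgy] add [shwm,sysim,not] -> 9 lines: ufyj brne exgmo shwm sysim not uioo jynr sldzk
Final line count: 9

Answer: 9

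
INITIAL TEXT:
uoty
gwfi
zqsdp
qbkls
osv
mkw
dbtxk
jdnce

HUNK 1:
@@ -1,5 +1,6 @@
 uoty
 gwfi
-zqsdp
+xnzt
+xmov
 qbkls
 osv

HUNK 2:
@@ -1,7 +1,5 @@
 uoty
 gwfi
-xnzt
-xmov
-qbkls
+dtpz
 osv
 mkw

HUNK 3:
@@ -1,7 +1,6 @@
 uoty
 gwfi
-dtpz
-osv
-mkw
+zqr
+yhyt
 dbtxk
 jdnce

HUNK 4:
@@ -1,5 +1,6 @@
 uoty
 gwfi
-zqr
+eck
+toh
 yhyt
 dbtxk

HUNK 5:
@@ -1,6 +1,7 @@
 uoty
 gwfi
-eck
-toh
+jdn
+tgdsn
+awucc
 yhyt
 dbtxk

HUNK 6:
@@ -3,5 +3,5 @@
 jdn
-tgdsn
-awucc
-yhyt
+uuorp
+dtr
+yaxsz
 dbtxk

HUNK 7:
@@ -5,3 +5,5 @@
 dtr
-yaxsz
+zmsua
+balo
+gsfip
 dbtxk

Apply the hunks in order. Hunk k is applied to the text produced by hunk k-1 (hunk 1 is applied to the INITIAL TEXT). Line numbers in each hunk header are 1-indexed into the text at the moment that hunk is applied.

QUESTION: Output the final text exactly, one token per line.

Hunk 1: at line 1 remove [zqsdp] add [xnzt,xmov] -> 9 lines: uoty gwfi xnzt xmov qbkls osv mkw dbtxk jdnce
Hunk 2: at line 1 remove [xnzt,xmov,qbkls] add [dtpz] -> 7 lines: uoty gwfi dtpz osv mkw dbtxk jdnce
Hunk 3: at line 1 remove [dtpz,osv,mkw] add [zqr,yhyt] -> 6 lines: uoty gwfi zqr yhyt dbtxk jdnce
Hunk 4: at line 1 remove [zqr] add [eck,toh] -> 7 lines: uoty gwfi eck toh yhyt dbtxk jdnce
Hunk 5: at line 1 remove [eck,toh] add [jdn,tgdsn,awucc] -> 8 lines: uoty gwfi jdn tgdsn awucc yhyt dbtxk jdnce
Hunk 6: at line 3 remove [tgdsn,awucc,yhyt] add [uuorp,dtr,yaxsz] -> 8 lines: uoty gwfi jdn uuorp dtr yaxsz dbtxk jdnce
Hunk 7: at line 5 remove [yaxsz] add [zmsua,balo,gsfip] -> 10 lines: uoty gwfi jdn uuorp dtr zmsua balo gsfip dbtxk jdnce

Answer: uoty
gwfi
jdn
uuorp
dtr
zmsua
balo
gsfip
dbtxk
jdnce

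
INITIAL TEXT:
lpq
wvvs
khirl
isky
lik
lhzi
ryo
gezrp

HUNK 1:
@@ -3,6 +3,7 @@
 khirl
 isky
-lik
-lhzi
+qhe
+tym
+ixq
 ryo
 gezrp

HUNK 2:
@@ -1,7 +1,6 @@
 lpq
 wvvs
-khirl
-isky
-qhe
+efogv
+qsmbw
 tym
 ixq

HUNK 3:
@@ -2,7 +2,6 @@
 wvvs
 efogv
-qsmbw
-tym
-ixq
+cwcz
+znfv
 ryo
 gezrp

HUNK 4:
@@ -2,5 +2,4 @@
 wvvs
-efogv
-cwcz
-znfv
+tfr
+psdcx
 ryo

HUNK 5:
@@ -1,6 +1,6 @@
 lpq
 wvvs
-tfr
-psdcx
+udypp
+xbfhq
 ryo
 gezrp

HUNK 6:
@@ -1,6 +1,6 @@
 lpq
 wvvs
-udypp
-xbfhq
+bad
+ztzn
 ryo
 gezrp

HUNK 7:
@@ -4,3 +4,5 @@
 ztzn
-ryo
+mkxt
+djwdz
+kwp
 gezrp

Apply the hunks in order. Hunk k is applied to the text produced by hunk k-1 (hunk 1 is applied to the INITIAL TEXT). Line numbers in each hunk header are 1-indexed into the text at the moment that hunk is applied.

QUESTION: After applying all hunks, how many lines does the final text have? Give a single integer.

Answer: 8

Derivation:
Hunk 1: at line 3 remove [lik,lhzi] add [qhe,tym,ixq] -> 9 lines: lpq wvvs khirl isky qhe tym ixq ryo gezrp
Hunk 2: at line 1 remove [khirl,isky,qhe] add [efogv,qsmbw] -> 8 lines: lpq wvvs efogv qsmbw tym ixq ryo gezrp
Hunk 3: at line 2 remove [qsmbw,tym,ixq] add [cwcz,znfv] -> 7 lines: lpq wvvs efogv cwcz znfv ryo gezrp
Hunk 4: at line 2 remove [efogv,cwcz,znfv] add [tfr,psdcx] -> 6 lines: lpq wvvs tfr psdcx ryo gezrp
Hunk 5: at line 1 remove [tfr,psdcx] add [udypp,xbfhq] -> 6 lines: lpq wvvs udypp xbfhq ryo gezrp
Hunk 6: at line 1 remove [udypp,xbfhq] add [bad,ztzn] -> 6 lines: lpq wvvs bad ztzn ryo gezrp
Hunk 7: at line 4 remove [ryo] add [mkxt,djwdz,kwp] -> 8 lines: lpq wvvs bad ztzn mkxt djwdz kwp gezrp
Final line count: 8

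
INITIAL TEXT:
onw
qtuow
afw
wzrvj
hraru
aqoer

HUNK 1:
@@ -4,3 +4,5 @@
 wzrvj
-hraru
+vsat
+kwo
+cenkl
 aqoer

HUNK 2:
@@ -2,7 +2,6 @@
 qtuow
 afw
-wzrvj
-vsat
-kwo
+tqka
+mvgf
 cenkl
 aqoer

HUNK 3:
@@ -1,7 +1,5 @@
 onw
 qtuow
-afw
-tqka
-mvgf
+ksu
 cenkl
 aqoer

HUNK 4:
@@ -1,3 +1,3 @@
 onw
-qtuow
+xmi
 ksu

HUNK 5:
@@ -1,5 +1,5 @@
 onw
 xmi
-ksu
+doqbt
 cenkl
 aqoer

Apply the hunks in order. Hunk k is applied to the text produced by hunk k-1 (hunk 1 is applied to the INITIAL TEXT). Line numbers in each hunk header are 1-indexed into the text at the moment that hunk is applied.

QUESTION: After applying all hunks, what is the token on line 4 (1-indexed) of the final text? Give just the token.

Hunk 1: at line 4 remove [hraru] add [vsat,kwo,cenkl] -> 8 lines: onw qtuow afw wzrvj vsat kwo cenkl aqoer
Hunk 2: at line 2 remove [wzrvj,vsat,kwo] add [tqka,mvgf] -> 7 lines: onw qtuow afw tqka mvgf cenkl aqoer
Hunk 3: at line 1 remove [afw,tqka,mvgf] add [ksu] -> 5 lines: onw qtuow ksu cenkl aqoer
Hunk 4: at line 1 remove [qtuow] add [xmi] -> 5 lines: onw xmi ksu cenkl aqoer
Hunk 5: at line 1 remove [ksu] add [doqbt] -> 5 lines: onw xmi doqbt cenkl aqoer
Final line 4: cenkl

Answer: cenkl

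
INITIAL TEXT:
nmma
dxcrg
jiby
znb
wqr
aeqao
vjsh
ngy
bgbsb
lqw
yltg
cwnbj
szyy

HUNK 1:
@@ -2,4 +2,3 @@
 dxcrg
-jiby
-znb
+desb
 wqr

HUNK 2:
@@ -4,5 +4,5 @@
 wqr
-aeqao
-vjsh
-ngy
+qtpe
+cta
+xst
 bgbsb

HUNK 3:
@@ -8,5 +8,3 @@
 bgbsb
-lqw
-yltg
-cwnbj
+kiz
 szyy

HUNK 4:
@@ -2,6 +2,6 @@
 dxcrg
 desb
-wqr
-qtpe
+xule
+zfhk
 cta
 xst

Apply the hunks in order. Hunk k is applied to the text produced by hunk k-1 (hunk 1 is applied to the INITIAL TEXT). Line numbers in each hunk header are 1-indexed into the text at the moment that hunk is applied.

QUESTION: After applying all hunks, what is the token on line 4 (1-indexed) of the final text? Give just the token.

Hunk 1: at line 2 remove [jiby,znb] add [desb] -> 12 lines: nmma dxcrg desb wqr aeqao vjsh ngy bgbsb lqw yltg cwnbj szyy
Hunk 2: at line 4 remove [aeqao,vjsh,ngy] add [qtpe,cta,xst] -> 12 lines: nmma dxcrg desb wqr qtpe cta xst bgbsb lqw yltg cwnbj szyy
Hunk 3: at line 8 remove [lqw,yltg,cwnbj] add [kiz] -> 10 lines: nmma dxcrg desb wqr qtpe cta xst bgbsb kiz szyy
Hunk 4: at line 2 remove [wqr,qtpe] add [xule,zfhk] -> 10 lines: nmma dxcrg desb xule zfhk cta xst bgbsb kiz szyy
Final line 4: xule

Answer: xule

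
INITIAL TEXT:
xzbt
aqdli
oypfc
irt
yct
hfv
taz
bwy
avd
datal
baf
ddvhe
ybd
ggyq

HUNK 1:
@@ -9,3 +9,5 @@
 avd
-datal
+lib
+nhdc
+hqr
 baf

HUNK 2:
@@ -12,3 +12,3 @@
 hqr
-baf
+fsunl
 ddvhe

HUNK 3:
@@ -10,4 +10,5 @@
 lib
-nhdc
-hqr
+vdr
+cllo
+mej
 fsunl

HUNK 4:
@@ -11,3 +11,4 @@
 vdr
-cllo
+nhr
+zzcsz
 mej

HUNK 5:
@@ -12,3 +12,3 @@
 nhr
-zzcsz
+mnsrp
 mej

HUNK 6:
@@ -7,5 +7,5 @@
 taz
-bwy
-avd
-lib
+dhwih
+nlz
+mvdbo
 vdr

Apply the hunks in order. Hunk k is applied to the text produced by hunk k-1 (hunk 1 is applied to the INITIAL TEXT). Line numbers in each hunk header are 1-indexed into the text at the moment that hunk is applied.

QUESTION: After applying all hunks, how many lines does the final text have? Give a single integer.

Hunk 1: at line 9 remove [datal] add [lib,nhdc,hqr] -> 16 lines: xzbt aqdli oypfc irt yct hfv taz bwy avd lib nhdc hqr baf ddvhe ybd ggyq
Hunk 2: at line 12 remove [baf] add [fsunl] -> 16 lines: xzbt aqdli oypfc irt yct hfv taz bwy avd lib nhdc hqr fsunl ddvhe ybd ggyq
Hunk 3: at line 10 remove [nhdc,hqr] add [vdr,cllo,mej] -> 17 lines: xzbt aqdli oypfc irt yct hfv taz bwy avd lib vdr cllo mej fsunl ddvhe ybd ggyq
Hunk 4: at line 11 remove [cllo] add [nhr,zzcsz] -> 18 lines: xzbt aqdli oypfc irt yct hfv taz bwy avd lib vdr nhr zzcsz mej fsunl ddvhe ybd ggyq
Hunk 5: at line 12 remove [zzcsz] add [mnsrp] -> 18 lines: xzbt aqdli oypfc irt yct hfv taz bwy avd lib vdr nhr mnsrp mej fsunl ddvhe ybd ggyq
Hunk 6: at line 7 remove [bwy,avd,lib] add [dhwih,nlz,mvdbo] -> 18 lines: xzbt aqdli oypfc irt yct hfv taz dhwih nlz mvdbo vdr nhr mnsrp mej fsunl ddvhe ybd ggyq
Final line count: 18

Answer: 18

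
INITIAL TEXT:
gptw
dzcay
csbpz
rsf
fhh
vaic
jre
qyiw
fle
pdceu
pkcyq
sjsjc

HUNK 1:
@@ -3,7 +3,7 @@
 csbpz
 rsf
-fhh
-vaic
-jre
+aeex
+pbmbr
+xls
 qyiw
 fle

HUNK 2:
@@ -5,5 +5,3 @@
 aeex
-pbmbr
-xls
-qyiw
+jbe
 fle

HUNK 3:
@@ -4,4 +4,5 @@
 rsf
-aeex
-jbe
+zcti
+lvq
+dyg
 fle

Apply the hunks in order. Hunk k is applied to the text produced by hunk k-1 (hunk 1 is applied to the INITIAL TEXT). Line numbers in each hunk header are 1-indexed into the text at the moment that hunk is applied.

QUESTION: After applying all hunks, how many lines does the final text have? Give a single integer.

Hunk 1: at line 3 remove [fhh,vaic,jre] add [aeex,pbmbr,xls] -> 12 lines: gptw dzcay csbpz rsf aeex pbmbr xls qyiw fle pdceu pkcyq sjsjc
Hunk 2: at line 5 remove [pbmbr,xls,qyiw] add [jbe] -> 10 lines: gptw dzcay csbpz rsf aeex jbe fle pdceu pkcyq sjsjc
Hunk 3: at line 4 remove [aeex,jbe] add [zcti,lvq,dyg] -> 11 lines: gptw dzcay csbpz rsf zcti lvq dyg fle pdceu pkcyq sjsjc
Final line count: 11

Answer: 11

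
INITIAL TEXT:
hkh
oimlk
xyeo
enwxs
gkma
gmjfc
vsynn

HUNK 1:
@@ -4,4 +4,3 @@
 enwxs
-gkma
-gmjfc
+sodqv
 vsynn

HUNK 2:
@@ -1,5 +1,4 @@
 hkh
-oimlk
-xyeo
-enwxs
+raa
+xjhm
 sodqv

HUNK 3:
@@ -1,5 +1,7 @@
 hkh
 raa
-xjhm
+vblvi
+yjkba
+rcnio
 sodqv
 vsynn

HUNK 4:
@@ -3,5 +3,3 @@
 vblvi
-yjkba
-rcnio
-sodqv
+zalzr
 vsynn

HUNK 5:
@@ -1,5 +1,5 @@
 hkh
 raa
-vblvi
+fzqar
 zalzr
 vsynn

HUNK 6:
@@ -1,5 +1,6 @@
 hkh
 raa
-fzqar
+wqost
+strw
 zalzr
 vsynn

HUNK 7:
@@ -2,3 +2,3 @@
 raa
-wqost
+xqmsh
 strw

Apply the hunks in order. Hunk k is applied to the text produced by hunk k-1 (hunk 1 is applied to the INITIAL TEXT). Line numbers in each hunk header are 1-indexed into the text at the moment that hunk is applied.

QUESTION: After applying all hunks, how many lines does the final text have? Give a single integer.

Answer: 6

Derivation:
Hunk 1: at line 4 remove [gkma,gmjfc] add [sodqv] -> 6 lines: hkh oimlk xyeo enwxs sodqv vsynn
Hunk 2: at line 1 remove [oimlk,xyeo,enwxs] add [raa,xjhm] -> 5 lines: hkh raa xjhm sodqv vsynn
Hunk 3: at line 1 remove [xjhm] add [vblvi,yjkba,rcnio] -> 7 lines: hkh raa vblvi yjkba rcnio sodqv vsynn
Hunk 4: at line 3 remove [yjkba,rcnio,sodqv] add [zalzr] -> 5 lines: hkh raa vblvi zalzr vsynn
Hunk 5: at line 1 remove [vblvi] add [fzqar] -> 5 lines: hkh raa fzqar zalzr vsynn
Hunk 6: at line 1 remove [fzqar] add [wqost,strw] -> 6 lines: hkh raa wqost strw zalzr vsynn
Hunk 7: at line 2 remove [wqost] add [xqmsh] -> 6 lines: hkh raa xqmsh strw zalzr vsynn
Final line count: 6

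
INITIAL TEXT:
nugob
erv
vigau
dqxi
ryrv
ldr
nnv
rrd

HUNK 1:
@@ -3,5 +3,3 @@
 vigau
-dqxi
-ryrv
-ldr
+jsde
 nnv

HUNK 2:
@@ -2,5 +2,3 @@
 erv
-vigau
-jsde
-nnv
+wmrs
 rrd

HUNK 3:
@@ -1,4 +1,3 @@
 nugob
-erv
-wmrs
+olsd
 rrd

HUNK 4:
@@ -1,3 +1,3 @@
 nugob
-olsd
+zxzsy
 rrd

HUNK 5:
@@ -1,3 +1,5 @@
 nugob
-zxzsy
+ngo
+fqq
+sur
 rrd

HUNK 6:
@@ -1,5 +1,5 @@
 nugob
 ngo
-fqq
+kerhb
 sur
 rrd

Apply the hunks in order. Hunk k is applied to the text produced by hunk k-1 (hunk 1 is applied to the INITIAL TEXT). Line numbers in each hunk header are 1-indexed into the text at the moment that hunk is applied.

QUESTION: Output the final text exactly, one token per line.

Hunk 1: at line 3 remove [dqxi,ryrv,ldr] add [jsde] -> 6 lines: nugob erv vigau jsde nnv rrd
Hunk 2: at line 2 remove [vigau,jsde,nnv] add [wmrs] -> 4 lines: nugob erv wmrs rrd
Hunk 3: at line 1 remove [erv,wmrs] add [olsd] -> 3 lines: nugob olsd rrd
Hunk 4: at line 1 remove [olsd] add [zxzsy] -> 3 lines: nugob zxzsy rrd
Hunk 5: at line 1 remove [zxzsy] add [ngo,fqq,sur] -> 5 lines: nugob ngo fqq sur rrd
Hunk 6: at line 1 remove [fqq] add [kerhb] -> 5 lines: nugob ngo kerhb sur rrd

Answer: nugob
ngo
kerhb
sur
rrd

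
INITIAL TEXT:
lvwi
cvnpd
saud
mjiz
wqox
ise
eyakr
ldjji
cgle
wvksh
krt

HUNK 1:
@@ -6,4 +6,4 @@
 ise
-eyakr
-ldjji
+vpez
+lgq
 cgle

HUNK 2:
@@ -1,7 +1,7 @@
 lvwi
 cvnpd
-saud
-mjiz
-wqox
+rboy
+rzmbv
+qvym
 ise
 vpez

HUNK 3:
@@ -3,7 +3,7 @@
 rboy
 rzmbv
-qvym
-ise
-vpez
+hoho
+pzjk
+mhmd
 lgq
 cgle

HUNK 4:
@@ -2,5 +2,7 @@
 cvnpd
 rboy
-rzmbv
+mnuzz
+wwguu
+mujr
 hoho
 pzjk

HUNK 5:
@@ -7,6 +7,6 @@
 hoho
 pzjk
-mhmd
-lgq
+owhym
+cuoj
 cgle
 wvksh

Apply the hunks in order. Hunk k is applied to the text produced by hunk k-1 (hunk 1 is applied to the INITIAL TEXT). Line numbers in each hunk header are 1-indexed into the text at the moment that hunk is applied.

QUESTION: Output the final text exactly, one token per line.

Hunk 1: at line 6 remove [eyakr,ldjji] add [vpez,lgq] -> 11 lines: lvwi cvnpd saud mjiz wqox ise vpez lgq cgle wvksh krt
Hunk 2: at line 1 remove [saud,mjiz,wqox] add [rboy,rzmbv,qvym] -> 11 lines: lvwi cvnpd rboy rzmbv qvym ise vpez lgq cgle wvksh krt
Hunk 3: at line 3 remove [qvym,ise,vpez] add [hoho,pzjk,mhmd] -> 11 lines: lvwi cvnpd rboy rzmbv hoho pzjk mhmd lgq cgle wvksh krt
Hunk 4: at line 2 remove [rzmbv] add [mnuzz,wwguu,mujr] -> 13 lines: lvwi cvnpd rboy mnuzz wwguu mujr hoho pzjk mhmd lgq cgle wvksh krt
Hunk 5: at line 7 remove [mhmd,lgq] add [owhym,cuoj] -> 13 lines: lvwi cvnpd rboy mnuzz wwguu mujr hoho pzjk owhym cuoj cgle wvksh krt

Answer: lvwi
cvnpd
rboy
mnuzz
wwguu
mujr
hoho
pzjk
owhym
cuoj
cgle
wvksh
krt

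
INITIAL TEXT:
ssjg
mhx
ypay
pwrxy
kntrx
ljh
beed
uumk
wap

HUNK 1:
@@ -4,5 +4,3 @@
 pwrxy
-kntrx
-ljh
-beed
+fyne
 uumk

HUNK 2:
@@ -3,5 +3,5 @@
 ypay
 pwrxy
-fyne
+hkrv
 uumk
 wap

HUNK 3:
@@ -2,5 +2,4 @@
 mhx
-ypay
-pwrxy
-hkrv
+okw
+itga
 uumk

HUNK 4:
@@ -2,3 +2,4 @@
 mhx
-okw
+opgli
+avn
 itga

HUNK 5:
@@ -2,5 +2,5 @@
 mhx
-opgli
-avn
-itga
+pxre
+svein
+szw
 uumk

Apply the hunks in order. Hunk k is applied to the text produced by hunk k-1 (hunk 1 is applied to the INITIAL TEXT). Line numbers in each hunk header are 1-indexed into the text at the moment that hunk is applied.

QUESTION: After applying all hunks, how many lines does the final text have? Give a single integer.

Answer: 7

Derivation:
Hunk 1: at line 4 remove [kntrx,ljh,beed] add [fyne] -> 7 lines: ssjg mhx ypay pwrxy fyne uumk wap
Hunk 2: at line 3 remove [fyne] add [hkrv] -> 7 lines: ssjg mhx ypay pwrxy hkrv uumk wap
Hunk 3: at line 2 remove [ypay,pwrxy,hkrv] add [okw,itga] -> 6 lines: ssjg mhx okw itga uumk wap
Hunk 4: at line 2 remove [okw] add [opgli,avn] -> 7 lines: ssjg mhx opgli avn itga uumk wap
Hunk 5: at line 2 remove [opgli,avn,itga] add [pxre,svein,szw] -> 7 lines: ssjg mhx pxre svein szw uumk wap
Final line count: 7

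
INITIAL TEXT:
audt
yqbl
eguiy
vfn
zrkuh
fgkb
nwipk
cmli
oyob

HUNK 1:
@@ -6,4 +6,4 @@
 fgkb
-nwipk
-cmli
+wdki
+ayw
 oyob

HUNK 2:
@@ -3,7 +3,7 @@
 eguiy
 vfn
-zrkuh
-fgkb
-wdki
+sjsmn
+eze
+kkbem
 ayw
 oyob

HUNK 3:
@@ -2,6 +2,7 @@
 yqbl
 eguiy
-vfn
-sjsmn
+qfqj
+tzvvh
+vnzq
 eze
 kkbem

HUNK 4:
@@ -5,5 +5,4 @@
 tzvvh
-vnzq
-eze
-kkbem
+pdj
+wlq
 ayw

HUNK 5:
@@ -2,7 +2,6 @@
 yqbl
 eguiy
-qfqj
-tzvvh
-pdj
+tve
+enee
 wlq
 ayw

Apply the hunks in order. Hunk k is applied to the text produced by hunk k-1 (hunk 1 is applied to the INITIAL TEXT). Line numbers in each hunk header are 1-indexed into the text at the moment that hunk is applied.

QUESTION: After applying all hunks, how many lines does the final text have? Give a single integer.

Answer: 8

Derivation:
Hunk 1: at line 6 remove [nwipk,cmli] add [wdki,ayw] -> 9 lines: audt yqbl eguiy vfn zrkuh fgkb wdki ayw oyob
Hunk 2: at line 3 remove [zrkuh,fgkb,wdki] add [sjsmn,eze,kkbem] -> 9 lines: audt yqbl eguiy vfn sjsmn eze kkbem ayw oyob
Hunk 3: at line 2 remove [vfn,sjsmn] add [qfqj,tzvvh,vnzq] -> 10 lines: audt yqbl eguiy qfqj tzvvh vnzq eze kkbem ayw oyob
Hunk 4: at line 5 remove [vnzq,eze,kkbem] add [pdj,wlq] -> 9 lines: audt yqbl eguiy qfqj tzvvh pdj wlq ayw oyob
Hunk 5: at line 2 remove [qfqj,tzvvh,pdj] add [tve,enee] -> 8 lines: audt yqbl eguiy tve enee wlq ayw oyob
Final line count: 8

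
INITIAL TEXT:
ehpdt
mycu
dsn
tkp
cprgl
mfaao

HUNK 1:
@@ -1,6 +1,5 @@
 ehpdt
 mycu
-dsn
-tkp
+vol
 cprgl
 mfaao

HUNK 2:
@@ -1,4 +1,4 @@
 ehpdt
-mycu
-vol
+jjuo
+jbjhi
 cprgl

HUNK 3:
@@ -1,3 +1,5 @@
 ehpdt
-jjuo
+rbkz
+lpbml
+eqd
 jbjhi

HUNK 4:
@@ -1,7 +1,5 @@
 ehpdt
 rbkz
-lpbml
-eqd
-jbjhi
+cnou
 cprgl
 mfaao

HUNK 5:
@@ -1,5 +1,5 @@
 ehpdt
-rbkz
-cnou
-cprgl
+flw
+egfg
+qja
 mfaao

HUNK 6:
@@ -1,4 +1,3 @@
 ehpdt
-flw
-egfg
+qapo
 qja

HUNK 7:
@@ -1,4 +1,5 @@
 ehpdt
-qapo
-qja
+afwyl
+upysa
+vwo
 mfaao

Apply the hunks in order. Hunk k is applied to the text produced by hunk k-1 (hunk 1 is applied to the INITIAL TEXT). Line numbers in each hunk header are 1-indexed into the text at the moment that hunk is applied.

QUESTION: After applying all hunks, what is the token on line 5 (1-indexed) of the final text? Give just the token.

Answer: mfaao

Derivation:
Hunk 1: at line 1 remove [dsn,tkp] add [vol] -> 5 lines: ehpdt mycu vol cprgl mfaao
Hunk 2: at line 1 remove [mycu,vol] add [jjuo,jbjhi] -> 5 lines: ehpdt jjuo jbjhi cprgl mfaao
Hunk 3: at line 1 remove [jjuo] add [rbkz,lpbml,eqd] -> 7 lines: ehpdt rbkz lpbml eqd jbjhi cprgl mfaao
Hunk 4: at line 1 remove [lpbml,eqd,jbjhi] add [cnou] -> 5 lines: ehpdt rbkz cnou cprgl mfaao
Hunk 5: at line 1 remove [rbkz,cnou,cprgl] add [flw,egfg,qja] -> 5 lines: ehpdt flw egfg qja mfaao
Hunk 6: at line 1 remove [flw,egfg] add [qapo] -> 4 lines: ehpdt qapo qja mfaao
Hunk 7: at line 1 remove [qapo,qja] add [afwyl,upysa,vwo] -> 5 lines: ehpdt afwyl upysa vwo mfaao
Final line 5: mfaao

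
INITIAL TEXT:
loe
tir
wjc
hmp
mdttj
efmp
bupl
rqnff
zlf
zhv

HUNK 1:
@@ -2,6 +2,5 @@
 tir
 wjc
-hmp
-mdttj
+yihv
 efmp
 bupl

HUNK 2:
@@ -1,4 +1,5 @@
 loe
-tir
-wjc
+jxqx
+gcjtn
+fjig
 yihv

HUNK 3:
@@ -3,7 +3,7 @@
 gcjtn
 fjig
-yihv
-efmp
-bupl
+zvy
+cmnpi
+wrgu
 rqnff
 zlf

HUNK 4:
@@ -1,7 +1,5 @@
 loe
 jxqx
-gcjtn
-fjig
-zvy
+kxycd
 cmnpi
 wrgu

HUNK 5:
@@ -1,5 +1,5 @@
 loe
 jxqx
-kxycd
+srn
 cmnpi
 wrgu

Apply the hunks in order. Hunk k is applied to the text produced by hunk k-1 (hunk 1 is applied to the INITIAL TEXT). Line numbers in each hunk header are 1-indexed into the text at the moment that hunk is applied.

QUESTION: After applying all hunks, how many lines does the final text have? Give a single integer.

Hunk 1: at line 2 remove [hmp,mdttj] add [yihv] -> 9 lines: loe tir wjc yihv efmp bupl rqnff zlf zhv
Hunk 2: at line 1 remove [tir,wjc] add [jxqx,gcjtn,fjig] -> 10 lines: loe jxqx gcjtn fjig yihv efmp bupl rqnff zlf zhv
Hunk 3: at line 3 remove [yihv,efmp,bupl] add [zvy,cmnpi,wrgu] -> 10 lines: loe jxqx gcjtn fjig zvy cmnpi wrgu rqnff zlf zhv
Hunk 4: at line 1 remove [gcjtn,fjig,zvy] add [kxycd] -> 8 lines: loe jxqx kxycd cmnpi wrgu rqnff zlf zhv
Hunk 5: at line 1 remove [kxycd] add [srn] -> 8 lines: loe jxqx srn cmnpi wrgu rqnff zlf zhv
Final line count: 8

Answer: 8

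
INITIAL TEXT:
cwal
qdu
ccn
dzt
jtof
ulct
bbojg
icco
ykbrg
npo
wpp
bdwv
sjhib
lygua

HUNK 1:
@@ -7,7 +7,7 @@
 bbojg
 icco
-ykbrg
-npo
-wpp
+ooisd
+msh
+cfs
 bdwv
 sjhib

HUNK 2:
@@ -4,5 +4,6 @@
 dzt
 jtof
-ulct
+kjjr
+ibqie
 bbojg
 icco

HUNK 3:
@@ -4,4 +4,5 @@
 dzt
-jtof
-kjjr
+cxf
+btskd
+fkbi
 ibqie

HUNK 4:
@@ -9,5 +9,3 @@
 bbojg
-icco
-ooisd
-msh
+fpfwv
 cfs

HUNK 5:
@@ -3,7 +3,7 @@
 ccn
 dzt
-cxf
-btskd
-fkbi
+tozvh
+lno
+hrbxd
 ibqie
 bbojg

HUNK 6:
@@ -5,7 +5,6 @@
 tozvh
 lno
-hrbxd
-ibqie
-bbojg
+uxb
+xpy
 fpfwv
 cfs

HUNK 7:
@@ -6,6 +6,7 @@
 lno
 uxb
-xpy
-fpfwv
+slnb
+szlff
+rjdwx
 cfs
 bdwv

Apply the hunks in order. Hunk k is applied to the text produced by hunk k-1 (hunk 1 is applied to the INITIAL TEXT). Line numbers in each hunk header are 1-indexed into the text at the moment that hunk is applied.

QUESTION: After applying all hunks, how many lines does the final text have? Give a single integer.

Answer: 14

Derivation:
Hunk 1: at line 7 remove [ykbrg,npo,wpp] add [ooisd,msh,cfs] -> 14 lines: cwal qdu ccn dzt jtof ulct bbojg icco ooisd msh cfs bdwv sjhib lygua
Hunk 2: at line 4 remove [ulct] add [kjjr,ibqie] -> 15 lines: cwal qdu ccn dzt jtof kjjr ibqie bbojg icco ooisd msh cfs bdwv sjhib lygua
Hunk 3: at line 4 remove [jtof,kjjr] add [cxf,btskd,fkbi] -> 16 lines: cwal qdu ccn dzt cxf btskd fkbi ibqie bbojg icco ooisd msh cfs bdwv sjhib lygua
Hunk 4: at line 9 remove [icco,ooisd,msh] add [fpfwv] -> 14 lines: cwal qdu ccn dzt cxf btskd fkbi ibqie bbojg fpfwv cfs bdwv sjhib lygua
Hunk 5: at line 3 remove [cxf,btskd,fkbi] add [tozvh,lno,hrbxd] -> 14 lines: cwal qdu ccn dzt tozvh lno hrbxd ibqie bbojg fpfwv cfs bdwv sjhib lygua
Hunk 6: at line 5 remove [hrbxd,ibqie,bbojg] add [uxb,xpy] -> 13 lines: cwal qdu ccn dzt tozvh lno uxb xpy fpfwv cfs bdwv sjhib lygua
Hunk 7: at line 6 remove [xpy,fpfwv] add [slnb,szlff,rjdwx] -> 14 lines: cwal qdu ccn dzt tozvh lno uxb slnb szlff rjdwx cfs bdwv sjhib lygua
Final line count: 14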